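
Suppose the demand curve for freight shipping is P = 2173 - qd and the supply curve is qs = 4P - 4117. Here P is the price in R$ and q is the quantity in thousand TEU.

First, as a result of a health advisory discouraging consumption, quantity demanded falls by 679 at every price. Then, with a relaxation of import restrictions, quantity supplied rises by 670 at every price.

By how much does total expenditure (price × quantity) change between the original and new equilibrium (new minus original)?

-651238.44

Original equilibrium: 2173 - P = 4P - 4117 gives 6290 = 5P, so P = 1258 and q = 915.
With the change applied: demand qd = 1494 - P, supply qs = 4P - 3447.
Equate the new curves: 1494 - P = 4P - 3447, giving 4941 = 5P, P = 988.2, q = 505.8.
Expenditure moves from 1258×915 = 1151070 to 988.2×505.8 = 499831.56; change = -651238.44.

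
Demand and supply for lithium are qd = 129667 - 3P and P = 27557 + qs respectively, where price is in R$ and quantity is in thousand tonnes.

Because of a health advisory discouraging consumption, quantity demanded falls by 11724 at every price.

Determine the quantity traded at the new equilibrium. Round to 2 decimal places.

Solve the original market: 129667 - 3P = P - 27557, hence P = 39306 and q = 11749.
The new curves are qd = 117943 - 3P (demand) and qs = P - 27557 (supply).
Clearing the new market: 117943 - 3P = P - 27557, so P = 36375 and q = 8818.

8818.00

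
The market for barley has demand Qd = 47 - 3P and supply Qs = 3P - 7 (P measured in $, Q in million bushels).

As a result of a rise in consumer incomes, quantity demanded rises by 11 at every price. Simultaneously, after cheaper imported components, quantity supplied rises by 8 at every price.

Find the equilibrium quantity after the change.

Original equilibrium: 47 - 3P = 3P - 7 gives 54 = 6P, so P = 9 and Q = 20.
After the shift, demand is Qd = 58 - 3P and supply is Qs = 3P + 1.
Clearing the new market: 58 - 3P = 3P + 1, so P = 9.5 and Q = 29.5.

29.5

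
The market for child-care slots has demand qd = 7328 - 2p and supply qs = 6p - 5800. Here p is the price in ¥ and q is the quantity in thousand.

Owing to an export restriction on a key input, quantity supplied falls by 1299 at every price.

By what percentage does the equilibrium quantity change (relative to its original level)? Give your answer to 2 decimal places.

-8.03

Before the shock: 7328 - 2p = 6p - 5800 ⇒ 13128 = 8p ⇒ p = 1641, q = 4046.
With the change applied: demand qd = 7328 - 2p, supply qs = 6p - 7099.
Clearing the new market: 7328 - 2p = 6p - 7099, so p = 1803.375 and q = 3721.25.
%Δq = (3721.25 − 4046) / 4046 × 100 = -8.03%.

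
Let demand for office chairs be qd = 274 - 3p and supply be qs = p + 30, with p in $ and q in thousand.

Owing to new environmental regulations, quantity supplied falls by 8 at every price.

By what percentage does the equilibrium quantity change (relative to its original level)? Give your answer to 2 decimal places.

-6.59

Solve the original market: 274 - 3p = p + 30, hence p = 61 and q = 91.
The shock moves the curves to qd = 274 - 3p and qs = p + 22.
Clearing the new market: 274 - 3p = p + 22, so p = 63 and q = 85.
%Δq = (85 − 91) / 91 × 100 = -6.59%.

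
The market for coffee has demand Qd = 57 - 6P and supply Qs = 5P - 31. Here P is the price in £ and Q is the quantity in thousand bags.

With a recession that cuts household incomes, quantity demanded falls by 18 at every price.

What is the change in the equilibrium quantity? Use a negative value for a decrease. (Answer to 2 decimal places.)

Solve the original market: 57 - 6P = 5P - 31, hence P = 8 and Q = 9.
The shock moves the curves to Qd = 39 - 6P and Qs = 5P - 31.
New equilibrium: 39 - 6P = 5P - 31 ⇒ 70 = 11P ⇒ P = 70/11 ≈ 6.3636, Q = 9/11 ≈ 0.8182.
ΔQ = 0.8182 − 9 = -8.18.

-8.18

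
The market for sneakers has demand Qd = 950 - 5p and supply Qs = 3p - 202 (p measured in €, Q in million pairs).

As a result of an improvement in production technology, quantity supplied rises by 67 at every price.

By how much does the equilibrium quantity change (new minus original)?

Solve the original market: 950 - 5p = 3p - 202, hence p = 144 and Q = 230.
The shock moves the curves to Qd = 950 - 5p and Qs = 3p - 135.
Equate the new curves: 950 - 5p = 3p - 135, giving 1085 = 8p, p = 135.625, Q = 271.875.
ΔQ = 271.875 − 230 = +41.875.

+41.875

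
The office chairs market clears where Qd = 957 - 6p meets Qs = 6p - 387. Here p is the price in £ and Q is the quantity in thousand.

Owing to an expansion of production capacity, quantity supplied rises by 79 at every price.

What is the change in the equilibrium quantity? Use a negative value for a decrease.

+39.5

Original equilibrium: 957 - 6p = 6p - 387 gives 1344 = 12p, so p = 112 and Q = 285.
With the change applied: demand Qd = 957 - 6p, supply Qs = 6p - 308.
New equilibrium: 957 - 6p = 6p - 308 ⇒ 1265 = 12p ⇒ p = 1265/12 ≈ 105.4167, Q = 324.5.
ΔQ = 324.5 − 285 = +39.5.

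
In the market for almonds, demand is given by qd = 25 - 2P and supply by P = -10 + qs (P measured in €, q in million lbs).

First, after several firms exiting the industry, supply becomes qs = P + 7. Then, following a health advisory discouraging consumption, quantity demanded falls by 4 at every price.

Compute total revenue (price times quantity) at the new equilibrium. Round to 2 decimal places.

54.44

Before the shock: 25 - 2P = P + 10 ⇒ 15 = 3P ⇒ P = 5, q = 15.
With the change applied: demand qd = 21 - 2P, supply qs = P + 7.
Clearing the new market: 21 - 2P = P + 7, so P = 14/3 ≈ 4.6667 and q = 35/3 ≈ 11.6667.
New expenditure = 4.6667 × 11.6667 = 54.44.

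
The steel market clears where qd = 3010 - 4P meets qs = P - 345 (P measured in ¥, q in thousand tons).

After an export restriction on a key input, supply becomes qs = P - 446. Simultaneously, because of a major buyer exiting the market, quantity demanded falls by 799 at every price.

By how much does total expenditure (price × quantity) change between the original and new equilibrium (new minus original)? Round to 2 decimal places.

Original equilibrium: 3010 - 4P = P - 345 gives 3355 = 5P, so P = 671 and q = 326.
The new curves are qd = 2211 - 4P (demand) and qs = P - 446 (supply).
New equilibrium: 2211 - 4P = P - 446 ⇒ 2657 = 5P ⇒ P = 531.4, q = 85.4.
Expenditure moves from 671×326 = 218746 to 531.4×85.4 = 45381.56; change = -173364.44.

-173364.44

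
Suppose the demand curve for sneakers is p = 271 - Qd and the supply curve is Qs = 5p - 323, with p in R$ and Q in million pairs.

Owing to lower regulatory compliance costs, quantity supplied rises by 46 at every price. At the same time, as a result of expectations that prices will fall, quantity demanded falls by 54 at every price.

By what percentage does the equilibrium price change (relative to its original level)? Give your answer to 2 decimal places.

-16.84

Before the shock: 271 - p = 5p - 323 ⇒ 594 = 6p ⇒ p = 99, Q = 172.
The shock moves the curves to Qd = 217 - p and Qs = 5p - 277.
New equilibrium: 217 - p = 5p - 277 ⇒ 494 = 6p ⇒ p = 247/3 ≈ 82.3333, Q = 404/3 ≈ 134.6667.
%Δp = (82.3333 − 99) / 99 × 100 = -16.84%.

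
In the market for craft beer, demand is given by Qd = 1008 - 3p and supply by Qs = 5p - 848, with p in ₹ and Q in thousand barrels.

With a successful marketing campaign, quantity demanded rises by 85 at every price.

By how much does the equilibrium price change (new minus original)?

+10.625

Before the shock: 1008 - 3p = 5p - 848 ⇒ 1856 = 8p ⇒ p = 232, Q = 312.
With the change applied: demand Qd = 1093 - 3p, supply Qs = 5p - 848.
Equate the new curves: 1093 - 3p = 5p - 848, giving 1941 = 8p, p = 242.625, Q = 365.125.
Δp = 242.625 − 232 = +10.625.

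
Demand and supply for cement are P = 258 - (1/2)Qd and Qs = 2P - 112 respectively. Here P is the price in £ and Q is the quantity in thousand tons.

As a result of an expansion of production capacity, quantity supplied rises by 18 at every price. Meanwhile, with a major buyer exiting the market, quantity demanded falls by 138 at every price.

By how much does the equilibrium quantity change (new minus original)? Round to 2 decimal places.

Solve the original market: 516 - 2P = 2P - 112, hence P = 157 and Q = 202.
After the shift, demand is Qd = 378 - 2P and supply is Qs = 2P - 94.
Setting them equal: 378 - 2P = 2P - 94 → 472 = 4P, so P = 118 and Q = 142.
ΔQ = 142 − 202 = -60.00.

-60.00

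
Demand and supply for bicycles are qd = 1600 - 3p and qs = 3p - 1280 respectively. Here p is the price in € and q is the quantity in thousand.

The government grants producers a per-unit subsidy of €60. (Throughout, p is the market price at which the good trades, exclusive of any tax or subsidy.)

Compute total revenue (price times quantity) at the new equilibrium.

112500

Solve the original market: 1600 - 3p = 3p - 1280, hence p = 480 and q = 160.
Since sellers receive the price plus the subsidy, the effective supply curve becomes qs = 3p - 1100.
New equilibrium: 1600 - 3p = 3p - 1100 ⇒ 2700 = 6p ⇒ p = 450, q = 250.
New expenditure = 450 × 250 = 112500.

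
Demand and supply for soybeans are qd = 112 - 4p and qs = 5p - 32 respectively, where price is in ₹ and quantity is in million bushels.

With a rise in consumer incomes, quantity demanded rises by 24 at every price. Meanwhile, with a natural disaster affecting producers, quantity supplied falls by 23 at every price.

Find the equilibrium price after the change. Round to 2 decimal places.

Before the shock: 112 - 4p = 5p - 32 ⇒ 144 = 9p ⇒ p = 16, q = 48.
With the change applied: demand qd = 136 - 4p, supply qs = 5p - 55.
Equate the new curves: 136 - 4p = 5p - 55, giving 191 = 9p, p = 191/9 ≈ 21.2222, q = 460/9 ≈ 51.1111.

21.22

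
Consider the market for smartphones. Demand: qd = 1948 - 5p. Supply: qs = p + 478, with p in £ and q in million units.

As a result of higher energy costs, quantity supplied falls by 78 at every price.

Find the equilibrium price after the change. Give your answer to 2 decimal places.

Before the shock: 1948 - 5p = p + 478 ⇒ 1470 = 6p ⇒ p = 245, q = 723.
With the change applied: demand qd = 1948 - 5p, supply qs = p + 400.
Setting them equal: 1948 - 5p = p + 400 → 1548 = 6p, so p = 258 and q = 658.

258.00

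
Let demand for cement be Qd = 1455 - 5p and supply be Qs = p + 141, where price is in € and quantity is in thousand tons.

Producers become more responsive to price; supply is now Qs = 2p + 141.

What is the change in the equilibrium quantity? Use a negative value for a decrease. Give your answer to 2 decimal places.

+156.43

Initially, 1455 - 5p = p + 141, so 1314 = 6p and p = 219, Q = 360.
After the shift, demand is Qd = 1455 - 5p and supply is Qs = 2p + 141.
New equilibrium: 1455 - 5p = 2p + 141 ⇒ 1314 = 7p ⇒ p = 1314/7 ≈ 187.7143, Q = 3615/7 ≈ 516.4286.
ΔQ = 516.4286 − 360 = +156.43.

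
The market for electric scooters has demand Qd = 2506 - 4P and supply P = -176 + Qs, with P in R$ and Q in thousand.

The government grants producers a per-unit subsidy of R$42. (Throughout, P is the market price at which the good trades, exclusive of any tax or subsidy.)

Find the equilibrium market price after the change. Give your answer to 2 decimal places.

457.60

Solve the original market: 2506 - 4P = P + 176, hence P = 466 and Q = 642.
Since sellers receive the price plus the subsidy, the effective supply curve becomes Qs = P + 218.
New equilibrium: 2506 - 4P = P + 218 ⇒ 2288 = 5P ⇒ P = 457.6, Q = 675.6.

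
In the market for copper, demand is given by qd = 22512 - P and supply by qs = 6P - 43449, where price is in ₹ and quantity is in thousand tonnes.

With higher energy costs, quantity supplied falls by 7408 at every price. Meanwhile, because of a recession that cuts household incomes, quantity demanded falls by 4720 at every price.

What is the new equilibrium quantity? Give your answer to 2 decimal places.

Initially, 22512 - P = 6P - 43449, so 65961 = 7P and P = 9423, q = 13089.
The shock moves the curves to qd = 17792 - P and qs = 6P - 50857.
Equate the new curves: 17792 - P = 6P - 50857, giving 68649 = 7P, P = 9807, q = 7985.

7985.00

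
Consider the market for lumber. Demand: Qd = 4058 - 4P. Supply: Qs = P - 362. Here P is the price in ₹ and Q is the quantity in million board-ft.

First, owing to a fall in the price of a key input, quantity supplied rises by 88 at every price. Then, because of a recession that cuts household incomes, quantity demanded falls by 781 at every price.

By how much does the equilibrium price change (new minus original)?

-173.8

Initially, 4058 - 4P = P - 362, so 4420 = 5P and P = 884, Q = 522.
After the shift, demand is Qd = 3277 - 4P and supply is Qs = P - 274.
New equilibrium: 3277 - 4P = P - 274 ⇒ 3551 = 5P ⇒ P = 710.2, Q = 436.2.
ΔP = 710.2 − 884 = -173.8.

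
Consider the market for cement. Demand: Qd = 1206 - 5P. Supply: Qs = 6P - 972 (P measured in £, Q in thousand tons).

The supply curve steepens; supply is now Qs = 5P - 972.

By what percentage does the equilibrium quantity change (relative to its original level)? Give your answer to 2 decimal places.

Solve the original market: 1206 - 5P = 6P - 972, hence P = 198 and Q = 216.
The shock moves the curves to Qd = 1206 - 5P and Qs = 5P - 972.
New equilibrium: 1206 - 5P = 5P - 972 ⇒ 2178 = 10P ⇒ P = 217.8, Q = 117.
%ΔQ = (117 − 216) / 216 × 100 = -45.83%.

-45.83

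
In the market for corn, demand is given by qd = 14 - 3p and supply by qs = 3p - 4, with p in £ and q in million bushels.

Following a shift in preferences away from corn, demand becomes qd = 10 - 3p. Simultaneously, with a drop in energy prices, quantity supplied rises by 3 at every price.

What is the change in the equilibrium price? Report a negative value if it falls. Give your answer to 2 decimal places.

-1.17

Original equilibrium: 14 - 3p = 3p - 4 gives 18 = 6p, so p = 3 and q = 5.
The new curves are qd = 10 - 3p (demand) and qs = 3p - 1 (supply).
New equilibrium: 10 - 3p = 3p - 1 ⇒ 11 = 6p ⇒ p = 11/6 ≈ 1.8333, q = 4.5.
Δp = 1.8333 − 3 = -1.17.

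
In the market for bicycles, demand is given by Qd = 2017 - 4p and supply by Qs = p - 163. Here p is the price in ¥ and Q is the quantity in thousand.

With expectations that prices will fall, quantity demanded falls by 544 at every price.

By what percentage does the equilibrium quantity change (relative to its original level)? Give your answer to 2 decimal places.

Original equilibrium: 2017 - 4p = p - 163 gives 2180 = 5p, so p = 436 and Q = 273.
The shock moves the curves to Qd = 1473 - 4p and Qs = p - 163.
New equilibrium: 1473 - 4p = p - 163 ⇒ 1636 = 5p ⇒ p = 327.2, Q = 164.2.
%ΔQ = (164.2 − 273) / 273 × 100 = -39.85%.

-39.85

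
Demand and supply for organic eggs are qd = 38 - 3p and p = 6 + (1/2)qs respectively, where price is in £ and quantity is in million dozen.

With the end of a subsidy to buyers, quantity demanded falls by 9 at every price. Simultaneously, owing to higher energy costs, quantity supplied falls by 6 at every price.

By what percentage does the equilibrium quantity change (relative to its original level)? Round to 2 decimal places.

Original equilibrium: 38 - 3p = 2p - 12 gives 50 = 5p, so p = 10 and q = 8.
The new curves are qd = 29 - 3p (demand) and qs = 2p - 18 (supply).
Setting them equal: 29 - 3p = 2p - 18 → 47 = 5p, so p = 9.4 and q = 0.8.
%Δq = (0.8 − 8) / 8 × 100 = -90.00%.

-90.00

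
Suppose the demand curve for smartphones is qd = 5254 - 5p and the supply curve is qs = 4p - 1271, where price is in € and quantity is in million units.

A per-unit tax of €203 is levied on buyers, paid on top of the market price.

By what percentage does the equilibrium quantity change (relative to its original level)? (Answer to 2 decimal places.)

-27.69

Solve the original market: 5254 - 5p = 4p - 1271, hence p = 725 and q = 1629.
Since buyers pay the price plus the tax, the effective demand curve becomes qd = 4239 - 5p.
Clearing the new market: 4239 - 5p = 4p - 1271, so p = 5510/9 ≈ 612.2222 and q = 10601/9 ≈ 1177.8889.
%Δq = (1177.8889 − 1629) / 1629 × 100 = -27.69%.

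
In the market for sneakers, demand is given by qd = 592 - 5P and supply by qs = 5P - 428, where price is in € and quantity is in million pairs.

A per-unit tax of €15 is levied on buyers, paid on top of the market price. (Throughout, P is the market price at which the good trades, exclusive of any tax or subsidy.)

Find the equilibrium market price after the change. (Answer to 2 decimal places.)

Original equilibrium: 592 - 5P = 5P - 428 gives 1020 = 10P, so P = 102 and q = 82.
Since buyers pay the price plus the tax, the effective demand curve becomes qd = 517 - 5P.
Equate the new curves: 517 - 5P = 5P - 428, giving 945 = 10P, P = 94.5, q = 44.5.

94.50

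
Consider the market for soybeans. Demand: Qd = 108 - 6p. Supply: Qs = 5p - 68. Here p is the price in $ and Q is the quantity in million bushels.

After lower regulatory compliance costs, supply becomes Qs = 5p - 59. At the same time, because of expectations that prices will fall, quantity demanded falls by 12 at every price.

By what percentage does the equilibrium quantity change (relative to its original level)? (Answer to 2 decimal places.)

-4.55

Initially, 108 - 6p = 5p - 68, so 176 = 11p and p = 16, Q = 12.
After the shift, demand is Qd = 96 - 6p and supply is Qs = 5p - 59.
New equilibrium: 96 - 6p = 5p - 59 ⇒ 155 = 11p ⇒ p = 155/11 ≈ 14.0909, Q = 126/11 ≈ 11.4545.
%ΔQ = (11.4545 − 12) / 12 × 100 = -4.55%.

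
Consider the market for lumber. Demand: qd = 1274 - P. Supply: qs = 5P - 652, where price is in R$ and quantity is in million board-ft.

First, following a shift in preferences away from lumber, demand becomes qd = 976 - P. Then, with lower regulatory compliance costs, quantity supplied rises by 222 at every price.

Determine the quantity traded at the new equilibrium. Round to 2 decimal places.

Original equilibrium: 1274 - P = 5P - 652 gives 1926 = 6P, so P = 321 and q = 953.
The shock moves the curves to qd = 976 - P and qs = 5P - 430.
Equate the new curves: 976 - P = 5P - 430, giving 1406 = 6P, P = 703/3 ≈ 234.3333, q = 2225/3 ≈ 741.6667.

741.67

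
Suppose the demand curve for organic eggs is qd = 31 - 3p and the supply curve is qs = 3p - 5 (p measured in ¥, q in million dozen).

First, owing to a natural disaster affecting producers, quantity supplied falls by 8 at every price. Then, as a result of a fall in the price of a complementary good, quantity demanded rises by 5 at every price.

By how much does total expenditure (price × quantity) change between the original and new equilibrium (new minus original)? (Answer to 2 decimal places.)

+15.92

Before the shock: 31 - 3p = 3p - 5 ⇒ 36 = 6p ⇒ p = 6, q = 13.
The new curves are qd = 36 - 3p (demand) and qs = 3p - 13 (supply).
New equilibrium: 36 - 3p = 3p - 13 ⇒ 49 = 6p ⇒ p = 49/6 ≈ 8.1667, q = 11.5.
Expenditure moves from 6×13 = 78 to 8.1667×11.5 = 93.9167; change = +15.92.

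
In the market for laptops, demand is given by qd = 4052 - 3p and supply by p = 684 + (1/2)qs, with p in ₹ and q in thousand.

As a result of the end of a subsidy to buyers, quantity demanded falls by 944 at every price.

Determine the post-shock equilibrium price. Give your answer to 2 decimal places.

Original equilibrium: 4052 - 3p = 2p - 1368 gives 5420 = 5p, so p = 1084 and q = 800.
The shock moves the curves to qd = 3108 - 3p and qs = 2p - 1368.
Setting them equal: 3108 - 3p = 2p - 1368 → 4476 = 5p, so p = 895.2 and q = 422.4.

895.20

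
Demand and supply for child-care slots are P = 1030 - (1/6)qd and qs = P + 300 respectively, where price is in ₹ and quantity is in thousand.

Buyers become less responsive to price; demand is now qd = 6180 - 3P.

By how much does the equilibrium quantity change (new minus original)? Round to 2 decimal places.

+630.00

Solve the original market: 6180 - 6P = P + 300, hence P = 840 and q = 1140.
With the change applied: demand qd = 6180 - 3P, supply qs = P + 300.
New equilibrium: 6180 - 3P = P + 300 ⇒ 5880 = 4P ⇒ P = 1470, q = 1770.
Δq = 1770 − 1140 = +630.00.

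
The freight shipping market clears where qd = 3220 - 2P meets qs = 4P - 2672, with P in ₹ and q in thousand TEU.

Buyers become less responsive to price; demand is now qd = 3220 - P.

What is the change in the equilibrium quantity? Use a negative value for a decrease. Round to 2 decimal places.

+785.60

Solve the original market: 3220 - 2P = 4P - 2672, hence P = 982 and q = 1256.
The shock moves the curves to qd = 3220 - P and qs = 4P - 2672.
New equilibrium: 3220 - P = 4P - 2672 ⇒ 5892 = 5P ⇒ P = 1178.4, q = 2041.6.
Δq = 2041.6 − 1256 = +785.60.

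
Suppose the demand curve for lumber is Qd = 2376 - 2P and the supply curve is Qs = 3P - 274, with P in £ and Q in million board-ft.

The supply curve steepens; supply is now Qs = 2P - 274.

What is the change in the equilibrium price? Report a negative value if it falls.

+132.5

Solve the original market: 2376 - 2P = 3P - 274, hence P = 530 and Q = 1316.
With the change applied: demand Qd = 2376 - 2P, supply Qs = 2P - 274.
New equilibrium: 2376 - 2P = 2P - 274 ⇒ 2650 = 4P ⇒ P = 662.5, Q = 1051.
ΔP = 662.5 − 530 = +132.5.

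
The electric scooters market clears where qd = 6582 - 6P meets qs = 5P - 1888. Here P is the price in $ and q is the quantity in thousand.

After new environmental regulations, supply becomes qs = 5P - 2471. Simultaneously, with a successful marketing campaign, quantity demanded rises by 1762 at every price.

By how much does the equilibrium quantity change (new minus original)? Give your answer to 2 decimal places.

Solve the original market: 6582 - 6P = 5P - 1888, hence P = 770 and q = 1962.
The new curves are qd = 8344 - 6P (demand) and qs = 5P - 2471 (supply).
Equate the new curves: 8344 - 6P = 5P - 2471, giving 10815 = 11P, P = 10815/11 ≈ 983.1818, q = 26894/11 ≈ 2444.9091.
Δq = 2444.9091 − 1962 = +482.91.

+482.91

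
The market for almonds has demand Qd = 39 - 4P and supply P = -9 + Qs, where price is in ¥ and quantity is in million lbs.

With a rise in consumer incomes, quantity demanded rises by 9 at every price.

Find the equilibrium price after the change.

Original equilibrium: 39 - 4P = P + 9 gives 30 = 5P, so P = 6 and Q = 15.
After the shift, demand is Qd = 48 - 4P and supply is Qs = P + 9.
Equate the new curves: 48 - 4P = P + 9, giving 39 = 5P, P = 7.8, Q = 16.8.

7.8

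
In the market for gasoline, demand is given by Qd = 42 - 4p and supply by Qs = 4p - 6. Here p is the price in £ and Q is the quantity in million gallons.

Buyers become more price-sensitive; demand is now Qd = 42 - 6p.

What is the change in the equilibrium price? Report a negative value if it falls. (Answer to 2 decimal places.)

-1.20

Original equilibrium: 42 - 4p = 4p - 6 gives 48 = 8p, so p = 6 and Q = 18.
The shock moves the curves to Qd = 42 - 6p and Qs = 4p - 6.
Setting them equal: 42 - 6p = 4p - 6 → 48 = 10p, so p = 4.8 and Q = 13.2.
Δp = 4.8 − 6 = -1.20.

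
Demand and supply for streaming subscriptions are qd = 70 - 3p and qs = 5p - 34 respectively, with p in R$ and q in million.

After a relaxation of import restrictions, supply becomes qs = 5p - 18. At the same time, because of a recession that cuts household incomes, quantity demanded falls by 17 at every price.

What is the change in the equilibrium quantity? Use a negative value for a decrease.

Original equilibrium: 70 - 3p = 5p - 34 gives 104 = 8p, so p = 13 and q = 31.
The shock moves the curves to qd = 53 - 3p and qs = 5p - 18.
Setting them equal: 53 - 3p = 5p - 18 → 71 = 8p, so p = 8.875 and q = 26.375.
Δq = 26.375 − 31 = -4.625.

-4.625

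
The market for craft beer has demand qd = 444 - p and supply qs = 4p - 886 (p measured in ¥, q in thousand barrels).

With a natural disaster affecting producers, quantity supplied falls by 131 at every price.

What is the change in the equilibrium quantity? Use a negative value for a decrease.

Solve the original market: 444 - p = 4p - 886, hence p = 266 and q = 178.
With the change applied: demand qd = 444 - p, supply qs = 4p - 1017.
New equilibrium: 444 - p = 4p - 1017 ⇒ 1461 = 5p ⇒ p = 292.2, q = 151.8.
Δq = 151.8 − 178 = -26.2.

-26.2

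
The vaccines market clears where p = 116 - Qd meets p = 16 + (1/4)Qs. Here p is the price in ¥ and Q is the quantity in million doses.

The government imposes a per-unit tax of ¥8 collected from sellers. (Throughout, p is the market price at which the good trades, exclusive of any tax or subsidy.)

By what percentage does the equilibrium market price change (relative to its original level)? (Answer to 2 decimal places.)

Initially, 116 - p = 4p - 64, so 180 = 5p and p = 36, Q = 80.
Since sellers keep the price net of the tax, the effective supply curve becomes Qs = 4p - 96.
New equilibrium: 116 - p = 4p - 96 ⇒ 212 = 5p ⇒ p = 42.4, Q = 73.6.
%Δp = (42.4 − 36) / 36 × 100 = +17.78%.

+17.78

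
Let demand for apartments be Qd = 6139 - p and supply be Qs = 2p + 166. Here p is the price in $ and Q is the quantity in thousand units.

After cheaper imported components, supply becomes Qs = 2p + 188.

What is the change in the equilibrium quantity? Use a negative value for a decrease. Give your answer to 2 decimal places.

+7.33

Before the shock: 6139 - p = 2p + 166 ⇒ 5973 = 3p ⇒ p = 1991, Q = 4148.
The shock moves the curves to Qd = 6139 - p and Qs = 2p + 188.
Equate the new curves: 6139 - p = 2p + 188, giving 5951 = 3p, p = 5951/3 ≈ 1983.6667, Q = 12466/3 ≈ 4155.3333.
ΔQ = 4155.3333 − 4148 = +7.33.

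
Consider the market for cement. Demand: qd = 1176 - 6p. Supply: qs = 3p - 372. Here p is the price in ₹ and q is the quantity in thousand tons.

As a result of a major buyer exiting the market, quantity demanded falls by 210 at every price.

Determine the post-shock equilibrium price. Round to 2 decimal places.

148.67

Before the shock: 1176 - 6p = 3p - 372 ⇒ 1548 = 9p ⇒ p = 172, q = 144.
The shock moves the curves to qd = 966 - 6p and qs = 3p - 372.
Setting them equal: 966 - 6p = 3p - 372 → 1338 = 9p, so p = 446/3 ≈ 148.6667 and q = 74.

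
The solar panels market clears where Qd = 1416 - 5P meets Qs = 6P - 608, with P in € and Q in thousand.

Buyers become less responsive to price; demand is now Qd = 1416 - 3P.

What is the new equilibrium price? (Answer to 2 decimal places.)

224.89

Original equilibrium: 1416 - 5P = 6P - 608 gives 2024 = 11P, so P = 184 and Q = 496.
The new curves are Qd = 1416 - 3P (demand) and Qs = 6P - 608 (supply).
New equilibrium: 1416 - 3P = 6P - 608 ⇒ 2024 = 9P ⇒ P = 2024/9 ≈ 224.8889, Q = 2224/3 ≈ 741.3333.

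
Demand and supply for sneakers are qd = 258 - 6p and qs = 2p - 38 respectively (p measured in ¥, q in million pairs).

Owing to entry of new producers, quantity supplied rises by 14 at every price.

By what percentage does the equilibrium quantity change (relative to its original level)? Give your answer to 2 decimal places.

+29.17

Solve the original market: 258 - 6p = 2p - 38, hence p = 37 and q = 36.
With the change applied: demand qd = 258 - 6p, supply qs = 2p - 24.
Setting them equal: 258 - 6p = 2p - 24 → 282 = 8p, so p = 35.25 and q = 46.5.
%Δq = (46.5 − 36) / 36 × 100 = +29.17%.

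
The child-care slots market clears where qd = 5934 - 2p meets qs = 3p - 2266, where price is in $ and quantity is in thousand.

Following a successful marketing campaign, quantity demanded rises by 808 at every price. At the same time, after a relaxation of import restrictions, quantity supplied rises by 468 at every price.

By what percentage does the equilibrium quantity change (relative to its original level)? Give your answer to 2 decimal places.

Original equilibrium: 5934 - 2p = 3p - 2266 gives 8200 = 5p, so p = 1640 and q = 2654.
After the shift, demand is qd = 6742 - 2p and supply is qs = 3p - 1798.
Clearing the new market: 6742 - 2p = 3p - 1798, so p = 1708 and q = 3326.
%Δq = (3326 − 2654) / 2654 × 100 = +25.32%.

+25.32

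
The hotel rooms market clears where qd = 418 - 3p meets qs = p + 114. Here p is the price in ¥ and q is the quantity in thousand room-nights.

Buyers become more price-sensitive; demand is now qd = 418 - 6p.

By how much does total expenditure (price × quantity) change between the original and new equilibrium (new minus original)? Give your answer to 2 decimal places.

Before the shock: 418 - 3p = p + 114 ⇒ 304 = 4p ⇒ p = 76, q = 190.
After the shift, demand is qd = 418 - 6p and supply is qs = p + 114.
Clearing the new market: 418 - 6p = p + 114, so p = 304/7 ≈ 43.4286 and q = 1102/7 ≈ 157.4286.
Expenditure moves from 76×190 = 14440 to 43.4286×157.4286 = 6836.8980; change = -7603.10.

-7603.10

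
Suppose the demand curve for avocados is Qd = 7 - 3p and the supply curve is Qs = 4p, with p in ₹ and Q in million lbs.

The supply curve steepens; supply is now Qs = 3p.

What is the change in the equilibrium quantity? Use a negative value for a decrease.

-0.5

Initially, 7 - 3p = 4p, so 7 = 7p and p = 1, Q = 4.
With the change applied: demand Qd = 7 - 3p, supply Qs = 3p.
New equilibrium: 7 - 3p = 3p ⇒ 7 = 6p ⇒ p = 7/6 ≈ 1.1667, Q = 3.5.
ΔQ = 3.5 − 4 = -0.5.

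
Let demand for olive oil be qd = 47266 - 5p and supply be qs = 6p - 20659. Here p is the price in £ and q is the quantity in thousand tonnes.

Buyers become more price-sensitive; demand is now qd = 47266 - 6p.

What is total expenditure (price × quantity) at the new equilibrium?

Original equilibrium: 47266 - 5p = 6p - 20659 gives 67925 = 11p, so p = 6175 and q = 16391.
The shock moves the curves to qd = 47266 - 6p and qs = 6p - 20659.
Setting them equal: 47266 - 6p = 6p - 20659 → 67925 = 12p, so p = 67925/12 ≈ 5660.4167 and q = 13303.5.
New expenditure = 5660.4167 × 13303.5 = 75303353.125.

75303353.125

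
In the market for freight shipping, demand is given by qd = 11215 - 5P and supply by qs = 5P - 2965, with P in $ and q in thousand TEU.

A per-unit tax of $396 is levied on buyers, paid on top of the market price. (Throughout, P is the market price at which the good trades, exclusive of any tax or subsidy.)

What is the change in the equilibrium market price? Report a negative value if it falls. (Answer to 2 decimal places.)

-198.00

Initially, 11215 - 5P = 5P - 2965, so 14180 = 10P and P = 1418, q = 4125.
Since buyers pay the price plus the tax, the effective demand curve becomes qd = 9235 - 5P.
Setting them equal: 9235 - 5P = 5P - 2965 → 12200 = 10P, so P = 1220 and q = 3135.
ΔP = 1220 − 1418 = -198.00.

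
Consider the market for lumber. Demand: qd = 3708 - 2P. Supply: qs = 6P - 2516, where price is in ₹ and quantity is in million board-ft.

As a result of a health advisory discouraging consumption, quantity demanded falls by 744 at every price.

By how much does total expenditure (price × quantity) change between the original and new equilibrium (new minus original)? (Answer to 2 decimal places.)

-582366.00

Solve the original market: 3708 - 2P = 6P - 2516, hence P = 778 and q = 2152.
After the shift, demand is qd = 2964 - 2P and supply is qs = 6P - 2516.
Clearing the new market: 2964 - 2P = 6P - 2516, so P = 685 and q = 1594.
Expenditure moves from 778×2152 = 1674256 to 685×1594 = 1091890; change = -582366.00.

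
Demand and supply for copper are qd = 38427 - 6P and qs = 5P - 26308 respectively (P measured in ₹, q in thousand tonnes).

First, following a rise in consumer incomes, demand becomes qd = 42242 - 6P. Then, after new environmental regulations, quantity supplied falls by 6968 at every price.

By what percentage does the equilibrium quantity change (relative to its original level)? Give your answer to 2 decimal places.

-66.30

Initially, 38427 - 6P = 5P - 26308, so 64735 = 11P and P = 5885, q = 3117.
After the shift, demand is qd = 42242 - 6P and supply is qs = 5P - 33276.
Equate the new curves: 42242 - 6P = 5P - 33276, giving 75518 = 11P, P = 75518/11 ≈ 6865.2727, q = 11554/11 ≈ 1050.3636.
%Δq = (1050.3636 − 3117) / 3117 × 100 = -66.30%.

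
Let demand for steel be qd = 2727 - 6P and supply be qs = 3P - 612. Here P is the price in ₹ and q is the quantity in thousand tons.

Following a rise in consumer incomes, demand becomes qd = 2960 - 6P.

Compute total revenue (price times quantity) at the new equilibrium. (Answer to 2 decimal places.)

229666.37

Initially, 2727 - 6P = 3P - 612, so 3339 = 9P and P = 371, q = 501.
After the shift, demand is qd = 2960 - 6P and supply is qs = 3P - 612.
Clearing the new market: 2960 - 6P = 3P - 612, so P = 3572/9 ≈ 396.8889 and q = 1736/3 ≈ 578.6667.
New expenditure = 396.8889 × 578.6667 = 229666.37.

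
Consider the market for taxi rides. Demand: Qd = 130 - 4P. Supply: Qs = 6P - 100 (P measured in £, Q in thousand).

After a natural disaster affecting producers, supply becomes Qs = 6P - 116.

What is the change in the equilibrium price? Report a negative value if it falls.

+1.6

Initially, 130 - 4P = 6P - 100, so 230 = 10P and P = 23, Q = 38.
With the change applied: demand Qd = 130 - 4P, supply Qs = 6P - 116.
Equate the new curves: 130 - 4P = 6P - 116, giving 246 = 10P, P = 24.6, Q = 31.6.
ΔP = 24.6 − 23 = +1.6.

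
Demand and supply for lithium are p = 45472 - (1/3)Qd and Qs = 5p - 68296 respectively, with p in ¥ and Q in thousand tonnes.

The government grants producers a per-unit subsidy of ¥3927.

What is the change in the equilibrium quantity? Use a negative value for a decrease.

Initially, 136416 - 3p = 5p - 68296, so 204712 = 8p and p = 25589, Q = 59649.
Since sellers receive the price plus the subsidy, the effective supply curve becomes Qs = 5p - 48661.
Clearing the new market: 136416 - 3p = 5p - 48661, so p = 23134.625 and Q = 67012.125.
ΔQ = 67012.125 − 59649 = +7363.125.

+7363.125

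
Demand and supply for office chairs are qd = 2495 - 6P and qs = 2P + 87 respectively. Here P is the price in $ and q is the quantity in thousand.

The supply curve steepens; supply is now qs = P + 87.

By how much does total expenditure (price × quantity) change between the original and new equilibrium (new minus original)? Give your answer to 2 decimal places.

-59125.00

Solve the original market: 2495 - 6P = 2P + 87, hence P = 301 and q = 689.
The new curves are qd = 2495 - 6P (demand) and qs = P + 87 (supply).
Clearing the new market: 2495 - 6P = P + 87, so P = 344 and q = 431.
Expenditure moves from 301×689 = 207389 to 344×431 = 148264; change = -59125.00.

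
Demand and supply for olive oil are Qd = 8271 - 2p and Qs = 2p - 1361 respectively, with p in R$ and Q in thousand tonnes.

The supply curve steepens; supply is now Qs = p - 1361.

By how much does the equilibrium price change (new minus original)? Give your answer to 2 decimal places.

Initially, 8271 - 2p = 2p - 1361, so 9632 = 4p and p = 2408, Q = 3455.
The shock moves the curves to Qd = 8271 - 2p and Qs = p - 1361.
Setting them equal: 8271 - 2p = p - 1361 → 9632 = 3p, so p = 9632/3 ≈ 3210.6667 and Q = 5549/3 ≈ 1849.6667.
Δp = 3210.6667 − 2408 = +802.67.

+802.67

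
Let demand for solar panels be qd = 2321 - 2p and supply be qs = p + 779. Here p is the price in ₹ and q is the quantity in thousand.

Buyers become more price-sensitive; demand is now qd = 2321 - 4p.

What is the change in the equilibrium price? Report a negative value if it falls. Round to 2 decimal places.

Initially, 2321 - 2p = p + 779, so 1542 = 3p and p = 514, q = 1293.
The shock moves the curves to qd = 2321 - 4p and qs = p + 779.
New equilibrium: 2321 - 4p = p + 779 ⇒ 1542 = 5p ⇒ p = 308.4, q = 1087.4.
Δp = 308.4 − 514 = -205.60.

-205.60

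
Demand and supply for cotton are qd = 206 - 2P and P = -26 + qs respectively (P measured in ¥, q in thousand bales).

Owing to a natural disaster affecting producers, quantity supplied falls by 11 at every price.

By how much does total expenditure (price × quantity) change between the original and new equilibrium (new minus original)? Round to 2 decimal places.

Initially, 206 - 2P = P + 26, so 180 = 3P and P = 60, q = 86.
After the shift, demand is qd = 206 - 2P and supply is qs = P + 15.
Setting them equal: 206 - 2P = P + 15 → 191 = 3P, so P = 191/3 ≈ 63.6667 and q = 236/3 ≈ 78.6667.
Expenditure moves from 60×86 = 5160 to 63.6667×78.6667 = 5008.4444; change = -151.56.

-151.56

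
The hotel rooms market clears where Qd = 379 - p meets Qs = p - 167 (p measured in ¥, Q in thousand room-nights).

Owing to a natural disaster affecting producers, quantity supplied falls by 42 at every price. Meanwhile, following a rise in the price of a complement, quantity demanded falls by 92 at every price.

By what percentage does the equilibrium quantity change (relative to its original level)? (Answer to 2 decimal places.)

Before the shock: 379 - p = p - 167 ⇒ 546 = 2p ⇒ p = 273, Q = 106.
After the shift, demand is Qd = 287 - p and supply is Qs = p - 209.
Clearing the new market: 287 - p = p - 209, so p = 248 and Q = 39.
%ΔQ = (39 − 106) / 106 × 100 = -63.21%.

-63.21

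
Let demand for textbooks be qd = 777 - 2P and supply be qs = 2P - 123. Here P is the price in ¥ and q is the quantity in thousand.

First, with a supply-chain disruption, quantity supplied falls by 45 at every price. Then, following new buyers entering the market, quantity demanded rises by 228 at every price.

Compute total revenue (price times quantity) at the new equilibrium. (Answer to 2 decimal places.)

122725.13

Original equilibrium: 777 - 2P = 2P - 123 gives 900 = 4P, so P = 225 and q = 327.
The shock moves the curves to qd = 1005 - 2P and qs = 2P - 168.
Equate the new curves: 1005 - 2P = 2P - 168, giving 1173 = 4P, P = 293.25, q = 418.5.
New expenditure = 293.25 × 418.5 = 122725.13.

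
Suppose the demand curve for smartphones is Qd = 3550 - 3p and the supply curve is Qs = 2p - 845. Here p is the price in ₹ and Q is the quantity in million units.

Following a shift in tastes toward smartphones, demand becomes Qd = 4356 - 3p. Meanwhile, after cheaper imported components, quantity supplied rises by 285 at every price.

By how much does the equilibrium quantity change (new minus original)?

+493.4

Initially, 3550 - 3p = 2p - 845, so 4395 = 5p and p = 879, Q = 913.
The shock moves the curves to Qd = 4356 - 3p and Qs = 2p - 560.
Equate the new curves: 4356 - 3p = 2p - 560, giving 4916 = 5p, p = 983.2, Q = 1406.4.
ΔQ = 1406.4 − 913 = +493.4.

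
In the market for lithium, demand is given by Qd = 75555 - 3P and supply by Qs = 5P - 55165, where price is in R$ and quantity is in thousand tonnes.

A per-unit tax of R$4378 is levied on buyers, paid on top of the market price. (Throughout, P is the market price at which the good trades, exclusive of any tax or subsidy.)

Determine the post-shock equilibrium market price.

14698.25

Initially, 75555 - 3P = 5P - 55165, so 130720 = 8P and P = 16340, Q = 26535.
Since buyers pay the price plus the tax, the effective demand curve becomes Qd = 62421 - 3P.
New equilibrium: 62421 - 3P = 5P - 55165 ⇒ 117586 = 8P ⇒ P = 14698.25, Q = 18326.25.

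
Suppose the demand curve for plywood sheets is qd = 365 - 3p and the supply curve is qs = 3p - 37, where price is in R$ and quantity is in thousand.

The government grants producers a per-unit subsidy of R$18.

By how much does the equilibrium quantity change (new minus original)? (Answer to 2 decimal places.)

Initially, 365 - 3p = 3p - 37, so 402 = 6p and p = 67, q = 164.
Since sellers receive the price plus the subsidy, the effective supply curve becomes qs = 3p + 17.
Equate the new curves: 365 - 3p = 3p + 17, giving 348 = 6p, p = 58, q = 191.
Δq = 191 − 164 = +27.00.

+27.00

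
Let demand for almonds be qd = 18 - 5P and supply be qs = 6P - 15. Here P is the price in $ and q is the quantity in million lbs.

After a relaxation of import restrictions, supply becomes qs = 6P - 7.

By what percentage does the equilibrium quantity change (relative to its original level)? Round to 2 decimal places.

+121.21

Before the shock: 18 - 5P = 6P - 15 ⇒ 33 = 11P ⇒ P = 3, q = 3.
The new curves are qd = 18 - 5P (demand) and qs = 6P - 7 (supply).
Equate the new curves: 18 - 5P = 6P - 7, giving 25 = 11P, P = 25/11 ≈ 2.2727, q = 73/11 ≈ 6.6364.
%Δq = (6.6364 − 3) / 3 × 100 = +121.21%.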